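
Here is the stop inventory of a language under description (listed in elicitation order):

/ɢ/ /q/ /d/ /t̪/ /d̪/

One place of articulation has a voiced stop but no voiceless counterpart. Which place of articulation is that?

alveolar

Voiceless: /t̪/ (dental), /q/ (uvular).
Voiced: /d̪/ (dental), /d/ (alveolar), /ɢ/ (uvular).
Every place of articulation has a voiceless member except alveolar, where /t/ would be expected.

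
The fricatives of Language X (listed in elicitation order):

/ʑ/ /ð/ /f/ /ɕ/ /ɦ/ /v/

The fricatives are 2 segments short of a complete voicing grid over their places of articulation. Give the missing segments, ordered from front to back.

/θ/, /h/

place of articulation  voiceless  voiced  
labiodental       f         v       
dental            —         ð       
alveolo-palatal   ɕ         ʑ       
glottal           —         ɦ       
Gaps, from front to back: dental lacks voiceless (/θ/); glottal lacks voiceless (/h/).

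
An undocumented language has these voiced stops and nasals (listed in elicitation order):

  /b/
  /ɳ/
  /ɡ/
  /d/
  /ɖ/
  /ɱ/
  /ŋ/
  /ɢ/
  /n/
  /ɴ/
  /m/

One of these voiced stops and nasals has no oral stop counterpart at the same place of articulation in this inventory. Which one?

/ɱ/

Bilabial: /b/ ~ /m/
Alveolar: /d/ ~ /n/
Retroflex: /ɖ/ ~ /ɳ/
Velar: /ɡ/ ~ /ŋ/
Uvular: /ɢ/ ~ /ɴ/
Labiodental: only /ɱ/ (nasal); no oral stop partner.
So /ɱ/ is the unpaired segment.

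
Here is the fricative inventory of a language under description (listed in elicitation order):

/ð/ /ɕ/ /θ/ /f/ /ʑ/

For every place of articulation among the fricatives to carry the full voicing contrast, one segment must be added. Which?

/v/

place of articulation  voiceless  voiced  
labiodental       f         —       
dental            θ         ð       
alveolo-palatal   ɕ         ʑ       
The labiodental row has no voiced member, so the gap is the voiced labiodental fricative /v/.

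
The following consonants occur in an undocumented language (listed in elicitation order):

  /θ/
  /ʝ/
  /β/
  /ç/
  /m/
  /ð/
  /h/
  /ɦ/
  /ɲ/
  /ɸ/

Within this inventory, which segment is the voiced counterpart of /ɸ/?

/β/

/ɸ/ is a voiceless bilabial fricative.
The voiced counterpart is a voiced bilabial fricative — in this inventory, /β/.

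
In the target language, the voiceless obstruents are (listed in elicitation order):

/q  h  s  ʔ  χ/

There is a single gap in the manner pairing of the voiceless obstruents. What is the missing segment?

alveolar: stop —, fricative /s/.
uvular: stop /q/, fricative /χ/.
glottal: stop /ʔ/, fricative /h/.
The alveolar row has no stop member, so the gap is the alveolar stop /t/.

/t/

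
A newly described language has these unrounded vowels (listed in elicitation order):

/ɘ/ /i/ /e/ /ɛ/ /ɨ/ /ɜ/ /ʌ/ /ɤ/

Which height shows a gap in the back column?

high

height            front     central   back    
high              i         ɨ         —       
high-mid          e         ɘ         ɤ       
low-mid           ɛ         ɜ         ʌ       
Every height has a back member except high, where /ɯ/ would be expected.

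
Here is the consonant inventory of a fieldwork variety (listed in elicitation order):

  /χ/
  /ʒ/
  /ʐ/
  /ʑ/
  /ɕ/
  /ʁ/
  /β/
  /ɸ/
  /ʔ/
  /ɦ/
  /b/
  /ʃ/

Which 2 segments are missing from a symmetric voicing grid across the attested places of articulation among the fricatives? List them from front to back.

/ʂ/, /h/

bilabial: voiceless /ɸ/, voiced /β/.
postalveolar: voiceless /ʃ/, voiced /ʒ/.
retroflex: voiceless —, voiced /ʐ/.
alveolo-palatal: voiceless /ɕ/, voiced /ʑ/.
uvular: voiceless /χ/, voiced /ʁ/.
glottal: voiceless —, voiced /ɦ/.
Gaps, from front to back: retroflex lacks voiceless (/ʂ/); glottal lacks voiceless (/h/).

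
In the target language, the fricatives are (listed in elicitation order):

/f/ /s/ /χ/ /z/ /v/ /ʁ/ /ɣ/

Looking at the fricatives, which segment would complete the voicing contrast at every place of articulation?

labiodental: voiceless /f/, voiced /v/.
alveolar: voiceless /s/, voiced /z/.
velar: voiceless —, voiced /ɣ/.
uvular: voiceless /χ/, voiced /ʁ/.
The velar row has no voiceless member, so the gap is the voiceless velar fricative /x/.

/x/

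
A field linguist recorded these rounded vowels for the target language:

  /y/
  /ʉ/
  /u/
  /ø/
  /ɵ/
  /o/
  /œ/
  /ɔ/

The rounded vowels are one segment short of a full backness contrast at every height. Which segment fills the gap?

high: front /y/, central /ʉ/, back /u/.
high-mid: front /ø/, central /ɵ/, back /o/.
low-mid: front /œ/, central —, back /ɔ/.
The low-mid row has no central member, so the gap is the low-mid central rounded vowel /ɞ/.

/ɞ/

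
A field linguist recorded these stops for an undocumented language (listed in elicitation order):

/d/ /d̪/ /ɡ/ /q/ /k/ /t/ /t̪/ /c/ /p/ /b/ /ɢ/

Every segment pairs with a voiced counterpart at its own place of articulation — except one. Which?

/c/

Bilabial: /p/ ~ /b/
Dental: /t̪/ ~ /d̪/
Alveolar: /t/ ~ /d/
Velar: /k/ ~ /ɡ/
Uvular: /q/ ~ /ɢ/
Palatal: only /c/ (voiceless); no voiced partner.
So /c/ is the unpaired segment.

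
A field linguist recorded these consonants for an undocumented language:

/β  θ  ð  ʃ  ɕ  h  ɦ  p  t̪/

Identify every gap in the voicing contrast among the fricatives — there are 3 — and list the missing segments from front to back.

/ɸ/, /ʒ/, /ʑ/

bilabial: voiceless —, voiced /β/.
dental: voiceless /θ/, voiced /ð/.
postalveolar: voiceless /ʃ/, voiced —.
alveolo-palatal: voiceless /ɕ/, voiced —.
glottal: voiceless /h/, voiced /ɦ/.
Gaps, from front to back: bilabial lacks voiceless (/ɸ/); postalveolar lacks voiced (/ʒ/); alveolo-palatal lacks voiced (/ʑ/).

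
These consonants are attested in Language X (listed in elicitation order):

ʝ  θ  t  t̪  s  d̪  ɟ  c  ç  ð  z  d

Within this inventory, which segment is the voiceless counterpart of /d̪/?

/t̪/

/d̪/ is a voiced dental stop.
The voiceless counterpart is a voiceless dental stop — in this inventory, /t̪/.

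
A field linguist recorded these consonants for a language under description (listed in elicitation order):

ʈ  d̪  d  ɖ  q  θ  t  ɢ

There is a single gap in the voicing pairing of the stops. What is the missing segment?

/t̪/

Voiceless: /t/ (alveolar), /ʈ/ (retroflex), /q/ (uvular).
Voiced: /d̪/ (dental), /d/ (alveolar), /ɖ/ (retroflex), /ɢ/ (uvular).
The dental row has no voiceless member, so the gap is the voiceless dental stop /t̪/.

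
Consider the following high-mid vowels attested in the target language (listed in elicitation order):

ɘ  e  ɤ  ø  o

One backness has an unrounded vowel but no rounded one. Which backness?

front: unrounded /e/, rounded /ø/.
central: unrounded /ɘ/, rounded —.
back: unrounded /ɤ/, rounded /o/.
Every backness has a rounded member except central, where /ɵ/ would be expected.

central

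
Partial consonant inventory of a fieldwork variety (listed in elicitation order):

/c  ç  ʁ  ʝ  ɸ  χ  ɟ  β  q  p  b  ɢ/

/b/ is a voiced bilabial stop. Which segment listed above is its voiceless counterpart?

The voiceless counterpart is a voiceless bilabial stop — in this inventory, /p/.

/p/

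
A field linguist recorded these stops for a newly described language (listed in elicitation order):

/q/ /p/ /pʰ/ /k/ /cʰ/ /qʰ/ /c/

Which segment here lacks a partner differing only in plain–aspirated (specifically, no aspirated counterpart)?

Bilabial: /p/ ~ /pʰ/
Palatal: /c/ ~ /cʰ/
Uvular: /q/ ~ /qʰ/
Velar: only /k/ (plain); no aspirated partner.
So /k/ is the unpaired segment.

/k/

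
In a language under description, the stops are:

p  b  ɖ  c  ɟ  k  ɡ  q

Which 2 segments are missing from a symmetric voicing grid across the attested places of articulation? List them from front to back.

/ʈ/, /ɢ/

place of articulation  voiceless  voiced  
bilabial          p         b       
retroflex         —         ɖ       
palatal           c         ɟ       
velar             k         ɡ       
uvular            q         —       
Gaps, from front to back: retroflex lacks voiceless (/ʈ/); uvular lacks voiced (/ɢ/).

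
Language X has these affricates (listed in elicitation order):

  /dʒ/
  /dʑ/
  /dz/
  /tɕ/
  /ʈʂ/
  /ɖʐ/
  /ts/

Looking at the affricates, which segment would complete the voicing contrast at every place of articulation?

alveolar: voiceless /ts/, voiced /dz/.
postalveolar: voiceless —, voiced /dʒ/.
retroflex: voiceless /ʈʂ/, voiced /ɖʐ/.
alveolo-palatal: voiceless /tɕ/, voiced /dʑ/.
The postalveolar row has no voiceless member, so the gap is the voiceless postalveolar affricate /tʃ/.

/tʃ/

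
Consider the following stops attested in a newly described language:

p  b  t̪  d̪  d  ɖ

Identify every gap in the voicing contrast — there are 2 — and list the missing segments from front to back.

/t/, /ʈ/

place of articulation  voiceless  voiced  
bilabial          p         b       
dental            t̪        d̪      
alveolar          —         d       
retroflex         —         ɖ       
Gaps, from front to back: alveolar lacks voiceless (/t/); retroflex lacks voiceless (/ʈ/).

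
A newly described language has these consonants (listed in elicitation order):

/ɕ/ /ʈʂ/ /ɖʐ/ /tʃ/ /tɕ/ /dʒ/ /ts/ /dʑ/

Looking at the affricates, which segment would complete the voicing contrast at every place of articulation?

place of articulation  voiceless  voiced  
alveolar          ts        —       
postalveolar      tʃ        dʒ      
retroflex         ʈʂ        ɖʐ      
alveolo-palatal   tɕ        dʑ      
The alveolar row has no voiced member, so the gap is the voiced alveolar affricate /dz/.

/dz/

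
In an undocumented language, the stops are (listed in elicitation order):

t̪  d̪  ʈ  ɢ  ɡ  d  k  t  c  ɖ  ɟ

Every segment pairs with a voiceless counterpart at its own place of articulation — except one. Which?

/ɢ/

Dental: /t̪/ ~ /d̪/
Alveolar: /t/ ~ /d/
Retroflex: /ʈ/ ~ /ɖ/
Palatal: /c/ ~ /ɟ/
Velar: /k/ ~ /ɡ/
Uvular: only /ɢ/ (voiced); no voiceless partner.
So /ɢ/ is the unpaired segment.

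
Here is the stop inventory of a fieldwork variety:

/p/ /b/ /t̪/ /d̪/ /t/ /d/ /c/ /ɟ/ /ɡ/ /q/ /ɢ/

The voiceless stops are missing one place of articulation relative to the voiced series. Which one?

velar

place of articulation  voiceless  voiced  
bilabial          p         b       
dental            t̪        d̪      
alveolar          t         d       
palatal           c         ɟ       
velar             —         ɡ       
uvular            q         ɢ       
Every place of articulation has a voiceless member except velar, where /k/ would be expected.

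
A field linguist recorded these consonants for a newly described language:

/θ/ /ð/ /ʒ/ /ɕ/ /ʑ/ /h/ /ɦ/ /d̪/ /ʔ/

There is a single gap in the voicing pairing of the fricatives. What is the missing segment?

/ʃ/

dental: voiceless /θ/, voiced /ð/.
postalveolar: voiceless —, voiced /ʒ/.
alveolo-palatal: voiceless /ɕ/, voiced /ʑ/.
glottal: voiceless /h/, voiced /ɦ/.
The postalveolar row has no voiceless member, so the gap is the voiceless postalveolar fricative /ʃ/.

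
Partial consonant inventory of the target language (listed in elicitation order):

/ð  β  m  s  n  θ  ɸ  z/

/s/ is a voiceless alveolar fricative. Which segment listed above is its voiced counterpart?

/z/

The voiced counterpart is a voiced alveolar fricative — in this inventory, /z/.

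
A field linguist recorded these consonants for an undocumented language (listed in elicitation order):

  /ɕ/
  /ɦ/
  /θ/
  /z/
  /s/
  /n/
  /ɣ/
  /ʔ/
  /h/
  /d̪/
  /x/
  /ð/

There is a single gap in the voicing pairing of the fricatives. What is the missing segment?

/ʑ/

place of articulation  voiceless  voiced  
dental            θ         ð       
alveolar          s         z       
alveolo-palatal   ɕ         —       
velar             x         ɣ       
glottal           h         ɦ       
The alveolo-palatal row has no voiced member, so the gap is the voiced alveolo-palatal fricative /ʑ/.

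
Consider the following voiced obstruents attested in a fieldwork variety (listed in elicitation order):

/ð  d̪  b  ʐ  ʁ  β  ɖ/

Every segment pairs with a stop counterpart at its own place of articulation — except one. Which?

/ʁ/

Bilabial: /b/ ~ /β/
Dental: /d̪/ ~ /ð/
Retroflex: /ɖ/ ~ /ʐ/
Uvular: only /ʁ/ (fricative); no stop partner.
So /ʁ/ is the unpaired segment.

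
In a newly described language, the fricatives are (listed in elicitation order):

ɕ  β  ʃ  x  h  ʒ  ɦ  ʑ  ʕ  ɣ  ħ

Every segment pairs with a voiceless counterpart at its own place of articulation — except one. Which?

/β/

Postalveolar: /ʃ/ ~ /ʒ/
Alveolo-palatal: /ɕ/ ~ /ʑ/
Velar: /x/ ~ /ɣ/
Pharyngeal: /ħ/ ~ /ʕ/
Glottal: /h/ ~ /ɦ/
Bilabial: only /β/ (voiced); no voiceless partner.
So /β/ is the unpaired segment.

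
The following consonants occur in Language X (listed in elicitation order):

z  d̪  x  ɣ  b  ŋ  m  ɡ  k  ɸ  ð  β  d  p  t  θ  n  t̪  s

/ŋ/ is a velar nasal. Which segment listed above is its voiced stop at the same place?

/ɡ/

The voiced stop at the same place is a voiced velar stop — in this inventory, /ɡ/.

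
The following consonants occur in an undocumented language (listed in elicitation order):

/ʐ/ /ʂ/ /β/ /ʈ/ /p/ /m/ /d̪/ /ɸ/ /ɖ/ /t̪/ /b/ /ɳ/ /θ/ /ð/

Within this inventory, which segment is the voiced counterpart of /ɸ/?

/β/

/ɸ/ is a voiceless bilabial fricative.
The voiced counterpart is a voiced bilabial fricative — in this inventory, /β/.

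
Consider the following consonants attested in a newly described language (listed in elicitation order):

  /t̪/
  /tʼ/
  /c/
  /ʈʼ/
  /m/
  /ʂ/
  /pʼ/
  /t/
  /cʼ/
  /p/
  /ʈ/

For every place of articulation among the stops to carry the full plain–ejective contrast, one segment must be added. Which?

/t̪ʼ/

Plain: /p/ (bilabial), /t̪/ (dental), /t/ (alveolar), /ʈ/ (retroflex), /c/ (palatal).
Ejective: /pʼ/ (bilabial), /tʼ/ (alveolar), /ʈʼ/ (retroflex), /cʼ/ (palatal).
The dental row has no ejective member, so the gap is the ejective dental stop /t̪ʼ/.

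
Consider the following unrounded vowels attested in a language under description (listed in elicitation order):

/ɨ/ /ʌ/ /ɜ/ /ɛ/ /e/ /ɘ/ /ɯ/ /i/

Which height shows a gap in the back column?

Front: /i/ (high), /e/ (high-mid), /ɛ/ (low-mid).
Central: /ɨ/ (high), /ɘ/ (high-mid), /ɜ/ (low-mid).
Back: /ɯ/ (high), /ʌ/ (low-mid).
Every height has a back member except high-mid, where /ɤ/ would be expected.

high-mid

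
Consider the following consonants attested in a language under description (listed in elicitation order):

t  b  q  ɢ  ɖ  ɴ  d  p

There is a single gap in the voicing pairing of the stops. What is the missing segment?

/ʈ/

Voiceless: /p/ (bilabial), /t/ (alveolar), /q/ (uvular).
Voiced: /b/ (bilabial), /d/ (alveolar), /ɖ/ (retroflex), /ɢ/ (uvular).
The retroflex row has no voiceless member, so the gap is the voiceless retroflex stop /ʈ/.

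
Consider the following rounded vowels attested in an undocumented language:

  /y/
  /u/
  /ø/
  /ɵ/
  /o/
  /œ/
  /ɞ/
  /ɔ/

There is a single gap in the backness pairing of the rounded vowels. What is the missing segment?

/ʉ/

Front: /y/ (high), /ø/ (high-mid), /œ/ (low-mid).
Central: /ɵ/ (high-mid), /ɞ/ (low-mid).
Back: /u/ (high), /o/ (high-mid), /ɔ/ (low-mid).
The high row has no central member, so the gap is the high central rounded vowel /ʉ/.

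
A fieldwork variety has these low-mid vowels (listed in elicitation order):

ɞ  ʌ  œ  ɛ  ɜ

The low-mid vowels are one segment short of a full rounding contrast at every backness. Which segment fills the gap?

/ɔ/

Unrounded: /ɛ/ (front), /ɜ/ (central), /ʌ/ (back).
Rounded: /œ/ (front), /ɞ/ (central).
The back row has no rounded member, so the gap is the back rounded vowel /ɔ/.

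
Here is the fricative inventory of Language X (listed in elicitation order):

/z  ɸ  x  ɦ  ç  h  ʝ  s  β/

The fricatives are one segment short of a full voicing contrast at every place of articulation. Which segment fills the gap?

place of articulation  voiceless  voiced  
bilabial          ɸ         β       
alveolar          s         z       
palatal           ç         ʝ       
velar             x         —       
glottal           h         ɦ       
The velar row has no voiced member, so the gap is the voiced velar fricative /ɣ/.

/ɣ/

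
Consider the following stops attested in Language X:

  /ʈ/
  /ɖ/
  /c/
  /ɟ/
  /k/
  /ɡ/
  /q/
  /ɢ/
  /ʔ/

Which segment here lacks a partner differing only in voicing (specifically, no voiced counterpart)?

/ʔ/

Retroflex: /ʈ/ ~ /ɖ/
Palatal: /c/ ~ /ɟ/
Velar: /k/ ~ /ɡ/
Uvular: /q/ ~ /ɢ/
Glottal: only /ʔ/ (voiceless); no voiced partner.
So /ʔ/ is the unpaired segment.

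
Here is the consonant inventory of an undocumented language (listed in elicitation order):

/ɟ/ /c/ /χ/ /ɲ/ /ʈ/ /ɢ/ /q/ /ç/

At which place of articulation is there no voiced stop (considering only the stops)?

place of articulation  voiceless  voiced  
retroflex         ʈ         —       
palatal           c         ɟ       
uvular            q         ɢ       
Every place of articulation has a voiced member except retroflex, where /ɖ/ would be expected.

retroflex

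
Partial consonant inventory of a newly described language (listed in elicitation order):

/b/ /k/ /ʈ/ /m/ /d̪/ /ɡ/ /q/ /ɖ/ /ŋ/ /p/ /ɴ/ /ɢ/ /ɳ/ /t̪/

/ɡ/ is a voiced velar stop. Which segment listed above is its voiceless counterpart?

The voiceless counterpart is a voiceless velar stop — in this inventory, /k/.

/k/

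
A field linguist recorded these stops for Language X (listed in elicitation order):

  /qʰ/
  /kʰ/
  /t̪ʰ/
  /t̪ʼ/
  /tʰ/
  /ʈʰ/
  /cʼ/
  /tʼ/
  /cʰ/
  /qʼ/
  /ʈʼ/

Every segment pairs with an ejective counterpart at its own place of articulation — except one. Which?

Dental: /t̪ʰ/ ~ /t̪ʼ/
Alveolar: /tʰ/ ~ /tʼ/
Retroflex: /ʈʰ/ ~ /ʈʼ/
Palatal: /cʰ/ ~ /cʼ/
Uvular: /qʰ/ ~ /qʼ/
Velar: only /kʰ/ (aspirated); no ejective partner.
So /kʰ/ is the unpaired segment.

/kʰ/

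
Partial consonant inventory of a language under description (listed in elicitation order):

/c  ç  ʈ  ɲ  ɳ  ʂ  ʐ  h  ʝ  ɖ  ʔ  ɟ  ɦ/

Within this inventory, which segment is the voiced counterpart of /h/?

/ɦ/

/h/ is a voiceless glottal fricative.
The voiced counterpart is a voiced glottal fricative — in this inventory, /ɦ/.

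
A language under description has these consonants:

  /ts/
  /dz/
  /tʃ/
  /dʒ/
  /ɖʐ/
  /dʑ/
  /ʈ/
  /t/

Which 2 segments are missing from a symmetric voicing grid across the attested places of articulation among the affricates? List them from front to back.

/ʈʂ/, /tɕ/

alveolar: voiceless /ts/, voiced /dz/.
postalveolar: voiceless /tʃ/, voiced /dʒ/.
retroflex: voiceless —, voiced /ɖʐ/.
alveolo-palatal: voiceless —, voiced /dʑ/.
Gaps, from front to back: retroflex lacks voiceless (/ʈʂ/); alveolo-palatal lacks voiceless (/tɕ/).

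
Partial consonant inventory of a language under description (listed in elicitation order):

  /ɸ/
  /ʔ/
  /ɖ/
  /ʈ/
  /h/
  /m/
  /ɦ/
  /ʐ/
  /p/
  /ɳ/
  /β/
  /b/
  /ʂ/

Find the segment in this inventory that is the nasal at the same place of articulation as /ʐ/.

/ʐ/ is a voiced retroflex fricative.
The nasal at the same place is a retroflex nasal — in this inventory, /ɳ/.

/ɳ/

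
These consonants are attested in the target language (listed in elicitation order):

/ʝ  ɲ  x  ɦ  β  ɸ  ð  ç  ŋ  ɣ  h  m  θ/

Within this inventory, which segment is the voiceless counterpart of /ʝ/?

/ç/

/ʝ/ is a voiced palatal fricative.
The voiceless counterpart is a voiceless palatal fricative — in this inventory, /ç/.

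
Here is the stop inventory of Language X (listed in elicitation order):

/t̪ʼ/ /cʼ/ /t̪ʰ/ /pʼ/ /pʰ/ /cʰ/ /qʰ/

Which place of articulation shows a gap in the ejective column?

uvular

Aspirated: /pʰ/ (bilabial), /t̪ʰ/ (dental), /cʰ/ (palatal), /qʰ/ (uvular).
Ejective: /pʼ/ (bilabial), /t̪ʼ/ (dental), /cʼ/ (palatal).
Every place of articulation has an ejective member except uvular, where /qʼ/ would be expected.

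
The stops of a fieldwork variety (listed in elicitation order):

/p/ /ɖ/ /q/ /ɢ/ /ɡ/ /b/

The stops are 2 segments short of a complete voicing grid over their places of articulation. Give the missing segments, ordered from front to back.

place of articulation  voiceless  voiced  
bilabial          p         b       
retroflex         —         ɖ       
velar             —         ɡ       
uvular            q         ɢ       
Gaps, from front to back: retroflex lacks voiceless (/ʈ/); velar lacks voiceless (/k/).

/ʈ/, /k/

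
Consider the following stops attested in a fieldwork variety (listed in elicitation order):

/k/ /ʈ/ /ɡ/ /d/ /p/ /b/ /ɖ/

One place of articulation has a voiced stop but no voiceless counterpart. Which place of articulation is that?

bilabial: voiceless /p/, voiced /b/.
alveolar: voiceless —, voiced /d/.
retroflex: voiceless /ʈ/, voiced /ɖ/.
velar: voiceless /k/, voiced /ɡ/.
Every place of articulation has a voiceless member except alveolar, where /t/ would be expected.

alveolar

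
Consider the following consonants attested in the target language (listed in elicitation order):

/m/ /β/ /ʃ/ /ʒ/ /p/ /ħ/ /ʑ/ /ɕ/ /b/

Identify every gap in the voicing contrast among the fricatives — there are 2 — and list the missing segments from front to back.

/ɸ/, /ʕ/

Voiceless: /ʃ/ (postalveolar), /ɕ/ (alveolo-palatal), /ħ/ (pharyngeal).
Voiced: /β/ (bilabial), /ʒ/ (postalveolar), /ʑ/ (alveolo-palatal).
Gaps, from front to back: bilabial lacks voiceless (/ɸ/); pharyngeal lacks voiced (/ʕ/).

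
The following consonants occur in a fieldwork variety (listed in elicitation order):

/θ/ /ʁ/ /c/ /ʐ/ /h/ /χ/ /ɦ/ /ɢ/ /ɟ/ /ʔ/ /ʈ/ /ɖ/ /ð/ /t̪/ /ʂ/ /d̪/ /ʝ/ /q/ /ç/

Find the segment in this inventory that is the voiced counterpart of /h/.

/h/ is a voiceless glottal fricative.
The voiced counterpart is a voiced glottal fricative — in this inventory, /ɦ/.

/ɦ/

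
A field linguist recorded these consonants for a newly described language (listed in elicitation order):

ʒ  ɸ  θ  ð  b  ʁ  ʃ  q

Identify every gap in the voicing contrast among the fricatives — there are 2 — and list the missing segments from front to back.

/β/, /χ/

bilabial: voiceless /ɸ/, voiced —.
dental: voiceless /θ/, voiced /ð/.
postalveolar: voiceless /ʃ/, voiced /ʒ/.
uvular: voiceless —, voiced /ʁ/.
Gaps, from front to back: bilabial lacks voiced (/β/); uvular lacks voiceless (/χ/).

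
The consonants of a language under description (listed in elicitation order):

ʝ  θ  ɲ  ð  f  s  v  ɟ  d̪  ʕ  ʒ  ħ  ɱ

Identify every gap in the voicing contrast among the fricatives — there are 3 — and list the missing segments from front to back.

Voiceless: /f/ (labiodental), /θ/ (dental), /s/ (alveolar), /ħ/ (pharyngeal).
Voiced: /v/ (labiodental), /ð/ (dental), /ʒ/ (postalveolar), /ʝ/ (palatal), /ʕ/ (pharyngeal).
Gaps, from front to back: alveolar lacks voiced (/z/); postalveolar lacks voiceless (/ʃ/); palatal lacks voiceless (/ç/).

/z/, /ʃ/, /ç/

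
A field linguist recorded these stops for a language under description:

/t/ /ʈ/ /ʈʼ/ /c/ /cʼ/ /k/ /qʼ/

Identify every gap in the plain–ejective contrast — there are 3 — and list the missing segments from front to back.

place of articulation  plain     ejective
alveolar          t         —       
retroflex         ʈ         ʈʼ      
palatal           c         cʼ      
velar             k         —       
uvular            —         qʼ      
Gaps, from front to back: alveolar lacks ejective (/tʼ/); velar lacks ejective (/kʼ/); uvular lacks plain (/q/).

/tʼ/, /kʼ/, /q/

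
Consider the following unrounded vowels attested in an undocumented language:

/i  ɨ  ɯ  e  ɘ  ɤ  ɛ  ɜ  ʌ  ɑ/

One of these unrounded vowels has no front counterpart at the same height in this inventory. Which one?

/ɑ/

High: /i/ ~ /ɨ/ ~ /ɯ/
High-mid: /e/ ~ /ɘ/ ~ /ɤ/
Low-mid: /ɛ/ ~ /ɜ/ ~ /ʌ/
Low: only /ɑ/ (back); no front partner.
So /ɑ/ is the unpaired segment.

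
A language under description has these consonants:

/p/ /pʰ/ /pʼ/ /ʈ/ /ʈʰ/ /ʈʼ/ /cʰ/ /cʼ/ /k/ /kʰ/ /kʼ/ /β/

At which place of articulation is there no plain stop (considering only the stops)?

palatal

bilabial: plain /p/, aspirated /pʰ/, ejective /pʼ/.
retroflex: plain /ʈ/, aspirated /ʈʰ/, ejective /ʈʼ/.
palatal: plain —, aspirated /cʰ/, ejective /cʼ/.
velar: plain /k/, aspirated /kʰ/, ejective /kʼ/.
Every place of articulation has a plain member except palatal, where /c/ would be expected.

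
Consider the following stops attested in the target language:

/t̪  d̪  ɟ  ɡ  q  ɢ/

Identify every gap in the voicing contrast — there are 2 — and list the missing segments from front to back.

/c/, /k/

dental: voiceless /t̪/, voiced /d̪/.
palatal: voiceless —, voiced /ɟ/.
velar: voiceless —, voiced /ɡ/.
uvular: voiceless /q/, voiced /ɢ/.
Gaps, from front to back: palatal lacks voiceless (/c/); velar lacks voiceless (/k/).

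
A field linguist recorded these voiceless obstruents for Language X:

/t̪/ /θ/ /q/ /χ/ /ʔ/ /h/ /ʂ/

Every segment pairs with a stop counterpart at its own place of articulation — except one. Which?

Dental: /t̪/ ~ /θ/
Uvular: /q/ ~ /χ/
Glottal: /ʔ/ ~ /h/
Retroflex: only /ʂ/ (fricative); no stop partner.
So /ʂ/ is the unpaired segment.

/ʂ/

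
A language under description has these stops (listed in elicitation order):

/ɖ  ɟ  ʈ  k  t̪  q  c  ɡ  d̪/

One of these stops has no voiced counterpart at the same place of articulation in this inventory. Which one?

Dental: /t̪/ ~ /d̪/
Retroflex: /ʈ/ ~ /ɖ/
Palatal: /c/ ~ /ɟ/
Velar: /k/ ~ /ɡ/
Uvular: only /q/ (voiceless); no voiced partner.
So /q/ is the unpaired segment.

/q/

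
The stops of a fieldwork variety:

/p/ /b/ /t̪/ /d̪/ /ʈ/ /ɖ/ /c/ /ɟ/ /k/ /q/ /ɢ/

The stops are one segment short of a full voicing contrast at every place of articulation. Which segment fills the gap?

place of articulation  voiceless  voiced  
bilabial          p         b       
dental            t̪        d̪      
retroflex         ʈ         ɖ       
palatal           c         ɟ       
velar             k         —       
uvular            q         ɢ       
The velar row has no voiced member, so the gap is the voiced velar stop /ɡ/.

/ɡ/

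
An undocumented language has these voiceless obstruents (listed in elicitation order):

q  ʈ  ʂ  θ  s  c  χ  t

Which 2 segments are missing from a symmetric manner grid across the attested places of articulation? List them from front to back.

Stop: /t/ (alveolar), /ʈ/ (retroflex), /c/ (palatal), /q/ (uvular).
Fricative: /θ/ (dental), /s/ (alveolar), /ʂ/ (retroflex), /χ/ (uvular).
Gaps, from front to back: dental lacks stop (/t̪/); palatal lacks fricative (/ç/).

/t̪/, /ç/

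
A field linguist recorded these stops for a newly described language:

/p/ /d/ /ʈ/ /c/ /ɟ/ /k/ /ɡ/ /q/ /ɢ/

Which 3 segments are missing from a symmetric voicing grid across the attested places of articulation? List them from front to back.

/b/, /t/, /ɖ/

place of articulation  voiceless  voiced  
bilabial          p         —       
alveolar          —         d       
retroflex         ʈ         —       
palatal           c         ɟ       
velar             k         ɡ       
uvular            q         ɢ       
Gaps, from front to back: bilabial lacks voiced (/b/); alveolar lacks voiceless (/t/); retroflex lacks voiced (/ɖ/).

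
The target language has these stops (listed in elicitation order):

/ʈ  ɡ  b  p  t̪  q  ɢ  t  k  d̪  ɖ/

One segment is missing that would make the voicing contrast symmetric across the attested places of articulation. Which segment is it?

/d/

Voiceless: /p/ (bilabial), /t̪/ (dental), /t/ (alveolar), /ʈ/ (retroflex), /k/ (velar), /q/ (uvular).
Voiced: /b/ (bilabial), /d̪/ (dental), /ɖ/ (retroflex), /ɡ/ (velar), /ɢ/ (uvular).
The alveolar row has no voiced member, so the gap is the voiced alveolar stop /d/.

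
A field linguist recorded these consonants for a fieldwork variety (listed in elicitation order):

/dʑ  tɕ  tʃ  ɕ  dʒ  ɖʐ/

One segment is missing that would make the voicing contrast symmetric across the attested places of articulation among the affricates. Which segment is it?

Voiceless: /tʃ/ (postalveolar), /tɕ/ (alveolo-palatal).
Voiced: /dʒ/ (postalveolar), /ɖʐ/ (retroflex), /dʑ/ (alveolo-palatal).
The retroflex row has no voiceless member, so the gap is the voiceless retroflex affricate /ʈʂ/.

/ʈʂ/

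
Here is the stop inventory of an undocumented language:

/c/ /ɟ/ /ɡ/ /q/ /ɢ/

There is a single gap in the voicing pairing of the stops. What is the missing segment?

/k/

Voiceless: /c/ (palatal), /q/ (uvular).
Voiced: /ɟ/ (palatal), /ɡ/ (velar), /ɢ/ (uvular).
The velar row has no voiceless member, so the gap is the voiceless velar stop /k/.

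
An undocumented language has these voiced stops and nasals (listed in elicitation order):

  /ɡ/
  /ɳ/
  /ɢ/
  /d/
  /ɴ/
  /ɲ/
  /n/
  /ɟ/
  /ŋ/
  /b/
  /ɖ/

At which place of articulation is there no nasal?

bilabial

Oral stop: /b/ (bilabial), /d/ (alveolar), /ɖ/ (retroflex), /ɟ/ (palatal), /ɡ/ (velar), /ɢ/ (uvular).
Nasal: /n/ (alveolar), /ɳ/ (retroflex), /ɲ/ (palatal), /ŋ/ (velar), /ɴ/ (uvular).
Every place of articulation has a nasal member except bilabial, where /m/ would be expected.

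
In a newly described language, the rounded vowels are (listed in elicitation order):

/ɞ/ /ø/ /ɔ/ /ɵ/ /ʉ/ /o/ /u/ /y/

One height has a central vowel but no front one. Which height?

high: front /y/, central /ʉ/, back /u/.
high-mid: front /ø/, central /ɵ/, back /o/.
low-mid: front —, central /ɞ/, back /ɔ/.
Every height has a front member except low-mid, where /œ/ would be expected.

low-mid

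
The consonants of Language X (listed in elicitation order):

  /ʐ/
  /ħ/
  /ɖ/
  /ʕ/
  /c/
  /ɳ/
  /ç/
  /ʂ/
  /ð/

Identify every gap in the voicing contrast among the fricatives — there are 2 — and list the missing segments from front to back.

/θ/, /ʝ/

place of articulation  voiceless  voiced  
dental            —         ð       
retroflex         ʂ         ʐ       
palatal           ç         —       
pharyngeal        ħ         ʕ       
Gaps, from front to back: dental lacks voiceless (/θ/); palatal lacks voiced (/ʝ/).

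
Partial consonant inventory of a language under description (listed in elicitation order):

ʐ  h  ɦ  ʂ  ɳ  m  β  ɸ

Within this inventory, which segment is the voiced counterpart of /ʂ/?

/ʐ/

/ʂ/ is a voiceless retroflex fricative.
The voiced counterpart is a voiced retroflex fricative — in this inventory, /ʐ/.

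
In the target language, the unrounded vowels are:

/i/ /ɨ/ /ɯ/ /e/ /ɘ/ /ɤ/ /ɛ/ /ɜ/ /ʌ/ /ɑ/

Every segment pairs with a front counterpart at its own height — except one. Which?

/ɑ/

High: /i/ ~ /ɨ/ ~ /ɯ/
High-mid: /e/ ~ /ɘ/ ~ /ɤ/
Low-mid: /ɛ/ ~ /ɜ/ ~ /ʌ/
Low: only /ɑ/ (back); no front partner.
So /ɑ/ is the unpaired segment.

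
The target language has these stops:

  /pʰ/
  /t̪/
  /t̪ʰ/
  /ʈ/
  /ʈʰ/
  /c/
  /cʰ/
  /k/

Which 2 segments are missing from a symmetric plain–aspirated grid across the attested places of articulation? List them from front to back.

/p/, /kʰ/

place of articulation  plain     aspirated
bilabial          —         pʰ      
dental            t̪        t̪ʰ     
retroflex         ʈ         ʈʰ      
palatal           c         cʰ      
velar             k         —       
Gaps, from front to back: bilabial lacks plain (/p/); velar lacks aspirated (/kʰ/).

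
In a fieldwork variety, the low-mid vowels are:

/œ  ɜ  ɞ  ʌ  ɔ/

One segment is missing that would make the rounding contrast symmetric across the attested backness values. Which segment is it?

backness          unrounded  rounded 
front             —         œ       
central           ɜ         ɞ       
back              ʌ         ɔ       
The front row has no unrounded member, so the gap is the front unrounded vowel /ɛ/.

/ɛ/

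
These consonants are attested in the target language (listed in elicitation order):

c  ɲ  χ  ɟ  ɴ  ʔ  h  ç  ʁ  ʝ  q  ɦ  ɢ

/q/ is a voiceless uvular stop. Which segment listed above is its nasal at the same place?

/ɴ/

The nasal at the same place is an uvular nasal — in this inventory, /ɴ/.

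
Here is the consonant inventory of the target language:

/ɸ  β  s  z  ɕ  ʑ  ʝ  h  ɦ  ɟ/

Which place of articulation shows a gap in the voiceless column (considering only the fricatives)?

palatal

Voiceless: /ɸ/ (bilabial), /s/ (alveolar), /ɕ/ (alveolo-palatal), /h/ (glottal).
Voiced: /β/ (bilabial), /z/ (alveolar), /ʑ/ (alveolo-palatal), /ʝ/ (palatal), /ɦ/ (glottal).
Every place of articulation has a voiceless member except palatal, where /ç/ would be expected.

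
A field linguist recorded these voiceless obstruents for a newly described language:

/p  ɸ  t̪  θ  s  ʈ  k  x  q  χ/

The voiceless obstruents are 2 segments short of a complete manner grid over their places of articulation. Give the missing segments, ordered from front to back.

bilabial: stop /p/, fricative /ɸ/.
dental: stop /t̪/, fricative /θ/.
alveolar: stop —, fricative /s/.
retroflex: stop /ʈ/, fricative —.
velar: stop /k/, fricative /x/.
uvular: stop /q/, fricative /χ/.
Gaps, from front to back: alveolar lacks stop (/t/); retroflex lacks fricative (/ʂ/).

/t/, /ʂ/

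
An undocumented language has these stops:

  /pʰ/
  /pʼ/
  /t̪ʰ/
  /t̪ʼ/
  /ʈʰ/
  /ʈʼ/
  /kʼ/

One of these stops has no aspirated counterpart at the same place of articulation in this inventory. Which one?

/kʼ/

Bilabial: /pʰ/ ~ /pʼ/
Dental: /t̪ʰ/ ~ /t̪ʼ/
Retroflex: /ʈʰ/ ~ /ʈʼ/
Velar: only /kʼ/ (ejective); no aspirated partner.
So /kʼ/ is the unpaired segment.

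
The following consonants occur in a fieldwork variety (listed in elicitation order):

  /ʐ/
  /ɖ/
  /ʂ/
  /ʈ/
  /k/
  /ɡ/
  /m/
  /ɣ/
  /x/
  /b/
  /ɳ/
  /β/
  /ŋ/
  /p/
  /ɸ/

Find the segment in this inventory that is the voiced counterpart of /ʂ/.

/ʐ/

/ʂ/ is a voiceless retroflex fricative.
The voiced counterpart is a voiced retroflex fricative — in this inventory, /ʐ/.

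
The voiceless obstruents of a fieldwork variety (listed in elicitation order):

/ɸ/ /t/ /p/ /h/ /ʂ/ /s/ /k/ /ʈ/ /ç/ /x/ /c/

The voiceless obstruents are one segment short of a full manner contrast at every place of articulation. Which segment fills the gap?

Stop: /p/ (bilabial), /t/ (alveolar), /ʈ/ (retroflex), /c/ (palatal), /k/ (velar).
Fricative: /ɸ/ (bilabial), /s/ (alveolar), /ʂ/ (retroflex), /ç/ (palatal), /x/ (velar), /h/ (glottal).
The glottal row has no stop member, so the gap is the glottal stop /ʔ/.

/ʔ/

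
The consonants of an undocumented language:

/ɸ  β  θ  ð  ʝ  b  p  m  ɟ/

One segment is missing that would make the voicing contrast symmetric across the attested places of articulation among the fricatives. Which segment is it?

Voiceless: /ɸ/ (bilabial), /θ/ (dental).
Voiced: /β/ (bilabial), /ð/ (dental), /ʝ/ (palatal).
The palatal row has no voiceless member, so the gap is the voiceless palatal fricative /ç/.

/ç/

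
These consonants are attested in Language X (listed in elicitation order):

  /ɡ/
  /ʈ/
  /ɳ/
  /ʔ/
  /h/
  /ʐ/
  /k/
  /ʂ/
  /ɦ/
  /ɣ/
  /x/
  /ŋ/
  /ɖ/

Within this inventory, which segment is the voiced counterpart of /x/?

/ɣ/

/x/ is a voiceless velar fricative.
The voiced counterpart is a voiced velar fricative — in this inventory, /ɣ/.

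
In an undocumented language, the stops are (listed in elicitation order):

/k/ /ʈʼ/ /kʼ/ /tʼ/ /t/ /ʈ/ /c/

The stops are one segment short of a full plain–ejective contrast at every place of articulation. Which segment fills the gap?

place of articulation  plain     ejective
alveolar          t         tʼ      
retroflex         ʈ         ʈʼ      
palatal           c         —       
velar             k         kʼ      
The palatal row has no ejective member, so the gap is the ejective palatal stop /cʼ/.

/cʼ/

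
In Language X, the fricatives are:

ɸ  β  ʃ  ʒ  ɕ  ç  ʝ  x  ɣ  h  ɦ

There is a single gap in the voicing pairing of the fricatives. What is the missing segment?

Voiceless: /ɸ/ (bilabial), /ʃ/ (postalveolar), /ɕ/ (alveolo-palatal), /ç/ (palatal), /x/ (velar), /h/ (glottal).
Voiced: /β/ (bilabial), /ʒ/ (postalveolar), /ʝ/ (palatal), /ɣ/ (velar), /ɦ/ (glottal).
The alveolo-palatal row has no voiced member, so the gap is the voiced alveolo-palatal fricative /ʑ/.

/ʑ/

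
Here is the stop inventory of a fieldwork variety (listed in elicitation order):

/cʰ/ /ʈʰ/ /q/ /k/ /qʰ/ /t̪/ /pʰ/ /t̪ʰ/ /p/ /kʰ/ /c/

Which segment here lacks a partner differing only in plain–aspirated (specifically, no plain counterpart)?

/ʈʰ/

Bilabial: /p/ ~ /pʰ/
Dental: /t̪/ ~ /t̪ʰ/
Palatal: /c/ ~ /cʰ/
Velar: /k/ ~ /kʰ/
Uvular: /q/ ~ /qʰ/
Retroflex: only /ʈʰ/ (aspirated); no plain partner.
So /ʈʰ/ is the unpaired segment.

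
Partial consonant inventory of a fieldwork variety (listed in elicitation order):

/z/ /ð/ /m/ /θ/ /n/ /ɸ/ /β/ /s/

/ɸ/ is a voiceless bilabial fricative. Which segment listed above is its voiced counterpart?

The voiced counterpart is a voiced bilabial fricative — in this inventory, /β/.

/β/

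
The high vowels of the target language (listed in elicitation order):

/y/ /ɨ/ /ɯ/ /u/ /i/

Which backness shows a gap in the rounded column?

central

Unrounded: /i/ (front), /ɨ/ (central), /ɯ/ (back).
Rounded: /y/ (front), /u/ (back).
Every backness has a rounded member except central, where /ʉ/ would be expected.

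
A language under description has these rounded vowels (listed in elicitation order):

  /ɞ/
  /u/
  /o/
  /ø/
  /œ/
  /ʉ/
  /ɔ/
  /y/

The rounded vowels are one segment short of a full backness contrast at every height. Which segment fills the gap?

Front: /y/ (high), /ø/ (high-mid), /œ/ (low-mid).
Central: /ʉ/ (high), /ɞ/ (low-mid).
Back: /u/ (high), /o/ (high-mid), /ɔ/ (low-mid).
The high-mid row has no central member, so the gap is the high-mid central rounded vowel /ɵ/.

/ɵ/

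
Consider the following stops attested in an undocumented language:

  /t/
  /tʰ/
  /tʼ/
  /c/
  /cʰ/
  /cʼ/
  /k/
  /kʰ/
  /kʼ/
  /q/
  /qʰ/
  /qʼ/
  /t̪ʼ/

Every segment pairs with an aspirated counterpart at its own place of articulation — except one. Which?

/t̪ʼ/

Alveolar: /t/ ~ /tʰ/ ~ /tʼ/
Palatal: /c/ ~ /cʰ/ ~ /cʼ/
Velar: /k/ ~ /kʰ/ ~ /kʼ/
Uvular: /q/ ~ /qʰ/ ~ /qʼ/
Dental: only /t̪ʼ/ (ejective); no aspirated partner.
So /t̪ʼ/ is the unpaired segment.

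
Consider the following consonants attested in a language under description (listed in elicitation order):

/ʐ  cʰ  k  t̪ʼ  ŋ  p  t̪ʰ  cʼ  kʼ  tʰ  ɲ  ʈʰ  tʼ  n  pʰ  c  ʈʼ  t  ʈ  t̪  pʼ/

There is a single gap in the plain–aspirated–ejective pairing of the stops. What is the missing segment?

bilabial: plain /p/, aspirated /pʰ/, ejective /pʼ/.
dental: plain /t̪/, aspirated /t̪ʰ/, ejective /t̪ʼ/.
alveolar: plain /t/, aspirated /tʰ/, ejective /tʼ/.
retroflex: plain /ʈ/, aspirated /ʈʰ/, ejective /ʈʼ/.
palatal: plain /c/, aspirated /cʰ/, ejective /cʼ/.
velar: plain /k/, aspirated —, ejective /kʼ/.
The velar row has no aspirated member, so the gap is the aspirated velar stop /kʰ/.

/kʰ/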